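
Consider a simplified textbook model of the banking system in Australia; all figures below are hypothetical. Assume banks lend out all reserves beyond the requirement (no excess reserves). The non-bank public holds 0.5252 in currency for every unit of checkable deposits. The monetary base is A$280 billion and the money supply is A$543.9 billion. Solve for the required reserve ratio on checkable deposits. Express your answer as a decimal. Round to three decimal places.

Using m = M/MB = 543.9/280 = 1.942500. Since m = (1 + c)/(c + rr + e), the denominator satisfies c + rr + e = (1 + c)/m = (1 + 0.5252) / 1.942500 ≈ 0.785174.
With c = 0.5252 and e = 0, the required reserve ratio on checkable deposits is 0.785174 − 0.5252 − 0 = 0.259974.

0.260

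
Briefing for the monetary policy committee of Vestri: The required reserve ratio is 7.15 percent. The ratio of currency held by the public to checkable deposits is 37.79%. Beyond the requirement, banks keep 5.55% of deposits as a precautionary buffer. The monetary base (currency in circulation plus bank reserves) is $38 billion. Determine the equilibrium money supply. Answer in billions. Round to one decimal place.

$103.7 billion

The money multiplier is m = (1 + c) / (rr + e + c) = (1 + 0.3779) / (0.0715 + 0.0555 + 0.3779) ≈ 2.7291.
So M = m × MB = 2.7291 × 38 = 103.7058 billion.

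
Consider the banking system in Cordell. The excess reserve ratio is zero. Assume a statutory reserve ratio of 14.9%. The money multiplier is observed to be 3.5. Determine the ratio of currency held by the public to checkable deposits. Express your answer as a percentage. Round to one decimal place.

Using m = 3.5. From m = (1 + c)/(c + rr + e), rearranging gives 1 + c = m·(c + rr + e), so c·(1 − m) = m·(rr + e) − 1.
Hence c = [m·(rr + e) − 1]/(1 − m) = [3.5 × (0.149 + 0) − 1] / (1 − 3.5) = 0.191400.

19.1%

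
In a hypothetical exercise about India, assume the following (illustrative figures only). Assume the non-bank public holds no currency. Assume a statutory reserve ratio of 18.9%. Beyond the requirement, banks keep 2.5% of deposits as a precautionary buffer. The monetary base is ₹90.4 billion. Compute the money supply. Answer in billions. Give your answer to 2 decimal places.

₹422.43 billion

The money multiplier is m = 1 / (rr + e) = 1 / (0.189 + 0.025) ≈ 4.67290.
So M = m × MB = 4.67290 × 90.4 ≈ 422.4302 billion.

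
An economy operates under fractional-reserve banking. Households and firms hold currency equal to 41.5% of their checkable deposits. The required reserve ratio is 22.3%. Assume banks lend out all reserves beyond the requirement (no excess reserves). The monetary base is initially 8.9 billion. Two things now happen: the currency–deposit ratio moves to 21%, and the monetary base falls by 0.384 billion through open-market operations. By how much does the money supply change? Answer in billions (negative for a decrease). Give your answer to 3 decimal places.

Before: m₁ = (1 + 0.415) / (0.223 + 0.415) ≈ 2.21787, MB₁ = 8.9, so M₁ = 2.21787 × 8.9 ≈ 19.739 billion.
After: m₂ = (1 + 0.21) / (0.223 + 0.21) ≈ 2.79446, MB₂ = 8.9 − 0.384 = 8.516, so M₂ = 2.79446 × 8.516 ≈ 23.7976 billion.
ΔM = M₂ − M₁ = 23.7976 − 19.739 = 4.0586 billion.

4.059 billion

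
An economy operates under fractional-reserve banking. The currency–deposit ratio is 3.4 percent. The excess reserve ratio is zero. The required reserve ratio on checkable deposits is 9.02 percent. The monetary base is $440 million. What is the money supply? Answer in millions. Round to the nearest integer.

$3663 million

The money multiplier is m = (1 + c) / (rr + c) = (1 + 0.034) / (0.0902 + 0.034) ≈ 8.3253.
So M = m × MB = 8.3253 × 440 = 3663.132 million.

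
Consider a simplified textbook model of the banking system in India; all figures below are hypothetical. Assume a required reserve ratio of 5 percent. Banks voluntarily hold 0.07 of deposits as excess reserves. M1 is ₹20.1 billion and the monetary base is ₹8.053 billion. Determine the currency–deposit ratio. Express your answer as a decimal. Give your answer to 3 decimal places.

0.468

Using m = M/MB = 20.1/8.053 ≈ 2.495964. From m = (1 + c)/(c + rr + e), rearranging gives 1 + c = m·(c + rr + e), so c·(1 − m) = m·(rr + e) − 1.
Hence c = [m·(rr + e) − 1]/(1 − m) = [2.495964 × (0.05 + 0.07) − 1] / (1 − 2.495964) ≈ 0.468249.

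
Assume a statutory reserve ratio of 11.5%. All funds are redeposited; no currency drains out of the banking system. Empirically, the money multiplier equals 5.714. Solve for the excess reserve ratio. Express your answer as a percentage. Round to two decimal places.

Using m = 5.714. Since m = (1 + c)/(c + rr + e), the denominator satisfies c + rr + e = (1 + c)/m = (1 + 0) / 5.714 ≈ 0.175009.
With c = 0 and rr = 0.115, the excess reserve ratio is 0.175009 − 0 − 0.115 = 0.060009.

6.00%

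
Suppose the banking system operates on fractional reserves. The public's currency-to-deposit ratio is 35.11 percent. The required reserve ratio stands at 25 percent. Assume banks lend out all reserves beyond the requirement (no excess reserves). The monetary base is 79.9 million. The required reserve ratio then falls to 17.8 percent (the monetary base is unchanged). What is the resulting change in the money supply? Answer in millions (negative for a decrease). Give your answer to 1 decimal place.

24.4 million

Initially m₁ = (1 + 0.3511) / (0.25 + 0.3511) ≈ 2.2477, so M₁ = 2.2477 × 79.9 ≈ 179.5912 million.
After the change m₂ = (1 + 0.3511) / (0.178 + 0.3511) ≈ 2.5536, so M₂ = 2.5536 × 79.9 ≈ 204.0326 million.
ΔM = M₂ − M₁ = 204.0326 − 179.5912 = 24.4414 million.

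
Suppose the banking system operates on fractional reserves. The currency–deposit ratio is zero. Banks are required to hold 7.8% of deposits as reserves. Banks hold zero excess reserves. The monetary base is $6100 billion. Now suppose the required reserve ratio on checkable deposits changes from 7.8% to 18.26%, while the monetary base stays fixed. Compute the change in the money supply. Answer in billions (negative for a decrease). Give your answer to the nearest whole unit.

Initially m₁ = 1 / (0.078) ≈ 12.82051, so M₁ = 12.82051 × 6100 = 78205.111 billion.
After the change m₂ = 1 / (0.1826) ≈ 5.47645, so M₂ = 5.47645 × 6100 = 33406.345 billion.
ΔM = M₂ − M₁ = 33406.345 − 78205.111 = -44798.766 billion.

-44799 billion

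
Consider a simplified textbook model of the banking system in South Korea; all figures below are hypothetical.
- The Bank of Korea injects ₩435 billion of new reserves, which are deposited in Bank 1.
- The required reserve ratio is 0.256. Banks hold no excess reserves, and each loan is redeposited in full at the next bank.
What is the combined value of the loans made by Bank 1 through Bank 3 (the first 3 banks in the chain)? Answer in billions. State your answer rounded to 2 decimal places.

₩743.57 billion

Bank i lends (1 − rr)^i of the original deposit: Bank 1 lends 435·0.7440 = 323.6400, Bank 2 lends 435·0.7440² ≈ 240.7882, and so on.
Summing a geometric series: total = 435·[0.7440·(1 − 0.7440^3) / (1 − 0.7440)] ≈ 743.5746 billion.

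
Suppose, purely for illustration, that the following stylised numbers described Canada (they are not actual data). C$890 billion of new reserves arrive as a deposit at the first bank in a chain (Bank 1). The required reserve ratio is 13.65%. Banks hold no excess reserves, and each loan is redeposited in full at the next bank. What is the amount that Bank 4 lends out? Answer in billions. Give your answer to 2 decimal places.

C$494.81 billion

Each bank lends a fraction (1 − rr) = 0.8635 of the deposit it receives, so Bank 4 receives 890·0.8635^3 and lends 890·0.8635^4 ≈ 494.8110 billion.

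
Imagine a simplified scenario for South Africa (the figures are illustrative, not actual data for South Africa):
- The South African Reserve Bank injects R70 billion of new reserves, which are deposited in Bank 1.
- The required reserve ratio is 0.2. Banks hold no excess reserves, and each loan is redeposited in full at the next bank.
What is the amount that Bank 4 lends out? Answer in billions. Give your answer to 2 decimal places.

Each bank lends a fraction (1 − rr) = 0.8000 of the deposit it receives, so Bank 4 receives 70·0.8000^3 and lends 70·0.8000^4 = 28.6720 billion.

R28.67 billion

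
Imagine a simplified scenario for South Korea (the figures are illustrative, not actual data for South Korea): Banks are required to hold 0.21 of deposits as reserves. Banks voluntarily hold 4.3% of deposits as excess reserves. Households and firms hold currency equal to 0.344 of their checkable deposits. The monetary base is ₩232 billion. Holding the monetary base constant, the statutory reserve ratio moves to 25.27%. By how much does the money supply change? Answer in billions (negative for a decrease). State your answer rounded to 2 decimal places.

-34.86 billion

Initially m₁ = (1 + 0.344) / (0.21 + 0.043 + 0.344) ≈ 2.251256, so M₁ = 2.251256 × 232 ≈ 522.2914 billion.
After the change m₂ = (1 + 0.344) / (0.2527 + 0.043 + 0.344) ≈ 2.100985, so M₂ = 2.100985 × 232 ≈ 487.4285 billion.
ΔM = M₂ − M₁ = 487.4285 − 522.2914 = -34.8629 billion.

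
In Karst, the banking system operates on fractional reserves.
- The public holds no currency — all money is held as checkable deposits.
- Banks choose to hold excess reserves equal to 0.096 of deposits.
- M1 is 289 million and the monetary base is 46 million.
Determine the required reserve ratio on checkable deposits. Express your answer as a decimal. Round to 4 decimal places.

Using m = M/MB = 289/46 ≈ 6.282609. Since m = (1 + c)/(c + rr + e), the denominator satisfies c + rr + e = (1 + c)/m = (1 + 0) / 6.282609 ≈ 0.159170.
With c = 0 and e = 0.096, the required reserve ratio on checkable deposits is 0.159170 − 0 − 0.096 = 0.06317.

0.0632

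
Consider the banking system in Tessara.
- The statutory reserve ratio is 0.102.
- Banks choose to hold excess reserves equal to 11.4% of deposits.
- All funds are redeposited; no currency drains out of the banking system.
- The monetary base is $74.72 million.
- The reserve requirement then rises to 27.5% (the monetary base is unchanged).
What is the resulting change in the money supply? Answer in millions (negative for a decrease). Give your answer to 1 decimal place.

-153.8 million

Initially m₁ = 1 / (0.102 + 0.114) ≈ 4.6296, so M₁ = 4.6296 × 74.72 ≈ 345.9237 million.
After the change m₂ = 1 / (0.275 + 0.114) ≈ 2.5707, so M₂ = 2.5707 × 74.72 ≈ 192.0827 million.
ΔM = M₂ − M₁ = 192.0827 − 345.9237 = -153.841 million.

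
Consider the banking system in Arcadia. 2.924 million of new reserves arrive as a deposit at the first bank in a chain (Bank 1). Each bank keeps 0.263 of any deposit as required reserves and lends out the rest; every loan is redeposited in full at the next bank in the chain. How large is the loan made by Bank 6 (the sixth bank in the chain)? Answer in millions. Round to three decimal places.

Each bank lends a fraction (1 − rr) = 0.7370 of the deposit it receives, so Bank 6 receives 2.924·0.7370^5 and lends 2.924·0.7370^6 ≈ 0.4686 million.

0.469 million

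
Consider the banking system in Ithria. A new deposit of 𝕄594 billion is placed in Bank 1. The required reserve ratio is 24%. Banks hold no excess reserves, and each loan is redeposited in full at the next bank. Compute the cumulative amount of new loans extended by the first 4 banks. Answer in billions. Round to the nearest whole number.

Bank i lends (1 − rr)^i of the original deposit: Bank 1 lends 594·0.7600 = 451.4400, Bank 2 lends 594·0.7600² = 343.0944, and so on.
Summing a geometric series: total = 594·[0.7600·(1 − 0.7600^4) / (1 − 0.7600)] ≈ 1253.4575 billion.

𝕄1253 billion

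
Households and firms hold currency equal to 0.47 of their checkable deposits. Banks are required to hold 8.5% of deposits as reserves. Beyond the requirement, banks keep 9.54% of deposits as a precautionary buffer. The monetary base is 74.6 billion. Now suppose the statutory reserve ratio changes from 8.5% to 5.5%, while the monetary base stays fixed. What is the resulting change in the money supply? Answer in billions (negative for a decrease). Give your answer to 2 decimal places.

8.15 billion

Initially m₁ = (1 + 0.47) / (0.085 + 0.0954 + 0.47) ≈ 2.26015, so M₁ = 2.26015 × 74.6 ≈ 168.6072 billion.
After the change m₂ = (1 + 0.47) / (0.055 + 0.0954 + 0.47) ≈ 2.36944, so M₂ = 2.36944 × 74.6 ≈ 176.7602 billion.
ΔM = M₂ − M₁ = 176.7602 − 168.6072 = 8.153 billion.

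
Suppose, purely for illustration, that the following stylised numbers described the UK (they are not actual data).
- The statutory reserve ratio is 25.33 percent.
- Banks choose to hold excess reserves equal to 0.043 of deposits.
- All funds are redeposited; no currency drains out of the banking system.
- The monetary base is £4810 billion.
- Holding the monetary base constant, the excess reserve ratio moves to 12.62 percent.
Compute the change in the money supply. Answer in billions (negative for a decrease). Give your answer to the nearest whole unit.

Initially m₁ = 1 / (0.2533 + 0.043) ≈ 3.37496, so M₁ = 3.37496 × 4810 = 16233.5576 billion.
After the change m₂ = 1 / (0.2533 + 0.1262) ≈ 2.63505, so M₂ = 2.63505 × 4810 = 12674.5905 billion.
ΔM = M₂ − M₁ = 12674.5905 − 16233.5576 = -3558.9671 billion.

-3559 billion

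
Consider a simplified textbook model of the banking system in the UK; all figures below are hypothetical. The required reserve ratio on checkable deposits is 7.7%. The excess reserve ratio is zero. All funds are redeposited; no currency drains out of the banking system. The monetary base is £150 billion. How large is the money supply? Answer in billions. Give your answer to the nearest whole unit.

£1948 billion

With no currency drain or excess reserves, the money multiplier is m = 1/rr = 1/0.077 ≈ 12.9870.
Money supply M = m × MB = 12.9870 × 150 = 1948.05 billion.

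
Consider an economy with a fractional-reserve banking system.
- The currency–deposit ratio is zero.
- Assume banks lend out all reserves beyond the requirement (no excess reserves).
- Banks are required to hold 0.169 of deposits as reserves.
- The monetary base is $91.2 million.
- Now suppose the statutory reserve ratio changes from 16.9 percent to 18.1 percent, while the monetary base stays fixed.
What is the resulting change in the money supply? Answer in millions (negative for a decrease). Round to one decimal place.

-35.8 million

Initially m₁ = 1 / (0.169) ≈ 5.9172, so M₁ = 5.9172 × 91.2 ≈ 539.6486 million.
After the change m₂ = 1 / (0.181) ≈ 5.5249, so M₂ = 5.5249 × 91.2 ≈ 503.8709 million.
ΔM = M₂ − M₁ = 503.8709 − 539.6486 = -35.7777 million.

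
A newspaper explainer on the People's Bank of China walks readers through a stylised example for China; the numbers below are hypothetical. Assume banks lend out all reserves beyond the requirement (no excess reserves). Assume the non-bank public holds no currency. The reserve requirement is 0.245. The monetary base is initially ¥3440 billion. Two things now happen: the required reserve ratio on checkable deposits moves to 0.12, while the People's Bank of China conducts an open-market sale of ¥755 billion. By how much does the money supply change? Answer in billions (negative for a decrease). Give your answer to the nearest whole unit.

¥8334 billion

Before: m₁ = 1 / (0.245) ≈ 4.08163, MB₁ = 3440, so M₁ = 4.08163 × 3440 = 14040.8072 billion.
After: m₂ = 1 / (0.12) ≈ 8.33333, MB₂ = 3440 − 755 = 2685, so M₂ = 8.33333 × 2685 ≈ 22374.9911 billion.
ΔM = M₂ − M₁ = 22374.9911 − 14040.8072 = 8334.1839 billion.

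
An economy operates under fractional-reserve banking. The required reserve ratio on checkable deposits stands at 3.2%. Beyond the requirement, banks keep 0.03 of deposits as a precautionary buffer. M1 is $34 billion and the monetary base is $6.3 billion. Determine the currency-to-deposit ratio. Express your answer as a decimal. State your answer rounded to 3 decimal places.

0.151

Using m = M/MB = 34/6.3 ≈ 5.396825. From m = (1 + c)/(c + rr + e), rearranging gives 1 + c = m·(c + rr + e), so c·(1 − m) = m·(rr + e) − 1.
Hence c = [m·(rr + e) − 1]/(1 − m) = [5.396825 × (0.032 + 0.03) − 1] / (1 − 5.396825) ≈ 0.151336.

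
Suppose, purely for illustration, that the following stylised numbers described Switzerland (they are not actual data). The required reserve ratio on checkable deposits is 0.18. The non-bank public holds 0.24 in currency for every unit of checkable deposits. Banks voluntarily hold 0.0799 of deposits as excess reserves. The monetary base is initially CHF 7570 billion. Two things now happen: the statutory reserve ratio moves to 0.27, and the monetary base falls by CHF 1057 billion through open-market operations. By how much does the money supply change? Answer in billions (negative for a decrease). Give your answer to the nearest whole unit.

Before: m₁ = (1 + 0.24) / (0.18 + 0.0799 + 0.24) ≈ 2.48050, MB₁ = 7570, so M₁ = 2.48050 × 7570 = 18777.385 billion.
After: m₂ = (1 + 0.24) / (0.27 + 0.0799 + 0.24) ≈ 2.10205, MB₂ = 7570 − 1057 = 6513, so M₂ = 2.10205 × 6513 ≈ 13690.6517 billion.
ΔM = M₂ − M₁ = 13690.6517 − 18777.385 = -5086.7333 billion.

-5087 billion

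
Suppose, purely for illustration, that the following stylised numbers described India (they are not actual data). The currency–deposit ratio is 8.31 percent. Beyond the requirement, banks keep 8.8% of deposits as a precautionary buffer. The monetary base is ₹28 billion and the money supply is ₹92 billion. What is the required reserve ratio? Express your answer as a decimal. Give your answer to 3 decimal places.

Using m = M/MB = 92/28 ≈ 3.285714. Since m = (1 + c)/(c + rr + e), the denominator satisfies c + rr + e = (1 + c)/m = (1 + 0.0831) / 3.285714 ≈ 0.329639.
With c = 0.0831 and e = 0.088, the required reserve ratio is 0.329639 − 0.0831 − 0.088 = 0.158539.

0.159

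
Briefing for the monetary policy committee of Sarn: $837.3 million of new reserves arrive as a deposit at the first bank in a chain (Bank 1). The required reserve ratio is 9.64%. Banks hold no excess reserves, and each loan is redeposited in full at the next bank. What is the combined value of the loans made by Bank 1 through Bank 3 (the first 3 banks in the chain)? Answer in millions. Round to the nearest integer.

$2058 million

Bank i lends (1 − rr)^i of the original deposit: Bank 1 lends 837.3·0.9036 ≈ 756.5843, Bank 2 lends 837.3·0.9036² ≈ 683.6496, and so on.
Summing a geometric series: total = 837.3·[0.9036·(1 − 0.9036^3) / (1 − 0.9036)] ≈ 2057.9796 million.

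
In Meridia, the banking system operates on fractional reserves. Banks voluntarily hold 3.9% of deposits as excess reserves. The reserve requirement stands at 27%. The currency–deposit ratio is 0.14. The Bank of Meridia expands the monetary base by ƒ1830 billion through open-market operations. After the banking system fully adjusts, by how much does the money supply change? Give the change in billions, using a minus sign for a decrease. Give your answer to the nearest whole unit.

The money multiplier is m = (1 + c) / (rr + e + c) = (1 + 0.14) / (0.27 + 0.039 + 0.14) ≈ 2.53898.
The purchase adds 1830 billion of base, so ΔM = m × ΔMB = 2.53898 × (+1830) = 4646.3334 billion.

ƒ4646 billion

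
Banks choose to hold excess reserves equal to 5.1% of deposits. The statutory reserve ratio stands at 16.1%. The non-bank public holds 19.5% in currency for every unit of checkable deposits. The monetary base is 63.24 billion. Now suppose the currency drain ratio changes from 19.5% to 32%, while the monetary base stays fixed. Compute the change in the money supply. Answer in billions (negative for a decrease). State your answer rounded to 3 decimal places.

Initially m₁ = (1 + 0.195) / (0.161 + 0.051 + 0.195) ≈ 2.936118, so M₁ = 2.936118 × 63.24 ≈ 185.6801 billion.
After the change m₂ = (1 + 0.32) / (0.161 + 0.051 + 0.32) ≈ 2.481203, so M₂ = 2.481203 × 63.24 ≈ 156.9113 billion.
ΔM = M₂ − M₁ = 156.9113 − 185.6801 = -28.7688 billion.

-28.769 billion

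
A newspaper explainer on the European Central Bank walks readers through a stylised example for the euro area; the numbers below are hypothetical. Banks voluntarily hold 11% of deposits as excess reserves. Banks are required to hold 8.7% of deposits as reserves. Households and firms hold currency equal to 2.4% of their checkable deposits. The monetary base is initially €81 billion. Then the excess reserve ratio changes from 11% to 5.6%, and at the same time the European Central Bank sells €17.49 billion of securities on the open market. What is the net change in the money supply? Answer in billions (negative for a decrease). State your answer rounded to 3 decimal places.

Before: m₁ = (1 + 0.024) / (0.087 + 0.11 + 0.024) ≈ 4.633484, MB₁ = 81, so M₁ = 4.633484 × 81 ≈ 375.3122 billion.
After: m₂ = (1 + 0.024) / (0.087 + 0.056 + 0.024) ≈ 6.131737, MB₂ = 81 − 17.49 = 63.51, so M₂ = 6.131737 × 63.51 ≈ 389.4266 billion.
ΔM = M₂ − M₁ = 389.4266 − 375.3122 = 14.1144 billion.

€14.114 billion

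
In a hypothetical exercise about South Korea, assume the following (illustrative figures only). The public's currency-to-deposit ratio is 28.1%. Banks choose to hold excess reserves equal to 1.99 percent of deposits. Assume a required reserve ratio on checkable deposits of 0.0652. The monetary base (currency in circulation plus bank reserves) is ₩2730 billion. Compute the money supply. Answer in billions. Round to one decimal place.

The money multiplier is m = (1 + c) / (rr + e + c) = (1 + 0.281) / (0.0652 + 0.0199 + 0.281) ≈ 3.499044.
So M = m × MB = 3.499044 × 2730 ≈ 9552.3901 billion.

₩9552.4 billion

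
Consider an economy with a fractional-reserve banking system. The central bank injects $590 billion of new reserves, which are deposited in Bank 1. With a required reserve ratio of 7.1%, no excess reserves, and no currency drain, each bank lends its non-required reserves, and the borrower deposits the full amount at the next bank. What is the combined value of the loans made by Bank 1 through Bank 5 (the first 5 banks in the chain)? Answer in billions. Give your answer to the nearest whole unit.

$2378 billion

Bank i lends (1 − rr)^i of the original deposit: Bank 1 lends 590·0.9290 = 548.1100, Bank 2 lends 590·0.9290² ≈ 509.1942, and so on.
Summing a geometric series: total = 590·[0.9290·(1 − 0.9290^5) / (1 − 0.9290)] ≈ 2378.0552 billion.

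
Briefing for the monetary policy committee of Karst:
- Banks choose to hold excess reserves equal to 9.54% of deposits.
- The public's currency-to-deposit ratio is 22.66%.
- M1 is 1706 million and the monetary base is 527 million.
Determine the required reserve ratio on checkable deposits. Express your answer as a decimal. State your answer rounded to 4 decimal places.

Using m = M/MB = 1706/527 ≈ 3.237192. Since m = (1 + c)/(c + rr + e), the denominator satisfies c + rr + e = (1 + c)/m = (1 + 0.2266) / 3.237192 ≈ 0.378909.
With c = 0.2266 and e = 0.0954, the required reserve ratio on checkable deposits is 0.378909 − 0.2266 − 0.0954 = 0.056909.

0.0569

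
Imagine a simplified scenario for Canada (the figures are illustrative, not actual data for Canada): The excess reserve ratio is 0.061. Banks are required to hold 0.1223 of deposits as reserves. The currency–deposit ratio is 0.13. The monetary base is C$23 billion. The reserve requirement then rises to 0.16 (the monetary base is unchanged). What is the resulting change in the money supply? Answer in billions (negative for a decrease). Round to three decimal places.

-8.910 billion

Initially m₁ = (1 + 0.13) / (0.1223 + 0.061 + 0.13) ≈ 3.606767, so M₁ = 3.606767 × 23 ≈ 82.9556 billion.
After the change m₂ = (1 + 0.13) / (0.16 + 0.061 + 0.13) ≈ 3.219373, so M₂ = 3.219373 × 23 ≈ 74.0456 billion.
ΔM = M₂ − M₁ = 74.0456 − 82.9556 = -8.91 billion.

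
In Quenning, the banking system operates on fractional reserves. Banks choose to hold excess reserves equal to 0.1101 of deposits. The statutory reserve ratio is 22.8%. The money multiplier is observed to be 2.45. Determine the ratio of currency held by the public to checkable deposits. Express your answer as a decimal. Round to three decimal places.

0.118

Using m = 2.45. From m = (1 + c)/(c + rr + e), rearranging gives 1 + c = m·(c + rr + e), so c·(1 − m) = m·(rr + e) − 1.
Hence c = [m·(rr + e) − 1]/(1 − m) = [2.45 × (0.228 + 0.1101) − 1] / (1 − 2.45) ≈ 0.118383.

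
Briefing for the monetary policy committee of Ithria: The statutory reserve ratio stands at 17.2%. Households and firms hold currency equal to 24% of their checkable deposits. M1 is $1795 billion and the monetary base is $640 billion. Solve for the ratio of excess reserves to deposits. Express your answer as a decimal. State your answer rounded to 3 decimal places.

Using m = M/MB = 1795/640 ≈ 2.804688. Since m = (1 + c)/(c + rr + e), the denominator satisfies c + rr + e = (1 + c)/m = (1 + 0.24) / 2.804688 ≈ 0.442117.
With c = 0.24 and rr = 0.172, the ratio of excess reserves to deposits is 0.442117 − 0.24 − 0.172 = 0.030117.

0.030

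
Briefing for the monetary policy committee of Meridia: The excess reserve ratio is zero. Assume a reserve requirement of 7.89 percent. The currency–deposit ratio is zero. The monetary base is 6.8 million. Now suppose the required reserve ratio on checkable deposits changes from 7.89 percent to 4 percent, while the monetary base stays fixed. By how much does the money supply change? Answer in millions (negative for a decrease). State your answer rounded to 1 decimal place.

Initially m₁ = 1 / (0.0789) ≈ 12.6743, so M₁ = 12.6743 × 6.8 ≈ 86.1852 million.
After the change m₂ = 1 / (0.04) = 25, so M₂ = 25 × 6.8 = 170 million.
ΔM = M₂ − M₁ = 170 − 86.1852 = 83.8148 million.

83.8 million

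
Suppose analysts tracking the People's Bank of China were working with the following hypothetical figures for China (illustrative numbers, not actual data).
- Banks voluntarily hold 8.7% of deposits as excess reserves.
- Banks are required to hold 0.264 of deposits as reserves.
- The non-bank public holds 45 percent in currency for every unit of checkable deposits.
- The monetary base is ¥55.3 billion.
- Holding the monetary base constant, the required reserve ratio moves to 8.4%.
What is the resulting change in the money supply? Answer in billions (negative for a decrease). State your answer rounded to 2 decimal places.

¥29.02 billion

Initially m₁ = (1 + 0.45) / (0.264 + 0.087 + 0.45) ≈ 1.81024, so M₁ = 1.81024 × 55.3 ≈ 100.1063 billion.
After the change m₂ = (1 + 0.45) / (0.084 + 0.087 + 0.45) ≈ 2.33494, so M₂ = 2.33494 × 55.3 ≈ 129.1222 billion.
ΔM = M₂ − M₁ = 129.1222 − 100.1063 = 29.0159 billion.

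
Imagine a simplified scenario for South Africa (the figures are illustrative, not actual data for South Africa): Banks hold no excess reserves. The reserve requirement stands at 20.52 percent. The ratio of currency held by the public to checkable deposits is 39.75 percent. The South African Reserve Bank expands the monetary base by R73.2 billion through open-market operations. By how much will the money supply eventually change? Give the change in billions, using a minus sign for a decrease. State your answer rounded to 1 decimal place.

The money multiplier is m = (1 + c) / (rr + c) = (1 + 0.3975) / (0.2052 + 0.3975) ≈ 2.3187.
The purchase adds 73.2 billion of base, so ΔM = m × ΔMB = 2.3187 × (+73.2) ≈ 169.7288 billion.

R169.7 billion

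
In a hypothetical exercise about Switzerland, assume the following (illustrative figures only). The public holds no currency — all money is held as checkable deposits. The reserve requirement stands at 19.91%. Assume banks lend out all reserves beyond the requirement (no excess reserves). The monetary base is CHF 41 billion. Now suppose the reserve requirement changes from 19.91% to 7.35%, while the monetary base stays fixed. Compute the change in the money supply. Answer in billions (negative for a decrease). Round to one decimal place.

Initially m₁ = 1 / (0.1991) ≈ 5.0226, so M₁ = 5.0226 × 41 = 205.9266 billion.
After the change m₂ = 1 / (0.0735) ≈ 13.6054, so M₂ = 13.6054 × 41 = 557.8214 billion.
ΔM = M₂ − M₁ = 557.8214 − 205.9266 = 351.8948 billion.

CHF 351.9 billion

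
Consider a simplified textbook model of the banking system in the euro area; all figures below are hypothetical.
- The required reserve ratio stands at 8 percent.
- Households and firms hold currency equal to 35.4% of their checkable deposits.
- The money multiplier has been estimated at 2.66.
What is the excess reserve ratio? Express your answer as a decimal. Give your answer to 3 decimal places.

0.075

Using m = 2.66. Since m = (1 + c)/(c + rr + e), the denominator satisfies c + rr + e = (1 + c)/m = (1 + 0.354) / 2.66 ≈ 0.509023.
With c = 0.354 and rr = 0.08, the excess reserve ratio is 0.509023 − 0.354 − 0.08 = 0.075023.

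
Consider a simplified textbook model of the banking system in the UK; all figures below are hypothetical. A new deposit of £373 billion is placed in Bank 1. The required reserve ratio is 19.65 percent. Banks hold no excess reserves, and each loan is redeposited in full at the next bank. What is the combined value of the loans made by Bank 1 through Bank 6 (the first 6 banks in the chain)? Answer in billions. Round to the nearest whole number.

£1115 billion

Bank i lends (1 − rr)^i of the original deposit: Bank 1 lends 373·0.8035 = 299.7055, Bank 2 lends 373·0.8035² ≈ 240.8134, and so on.
Summing a geometric series: total = 373·[0.8035·(1 − 0.8035^6) / (1 − 0.8035)] ≈ 1114.7809 billion.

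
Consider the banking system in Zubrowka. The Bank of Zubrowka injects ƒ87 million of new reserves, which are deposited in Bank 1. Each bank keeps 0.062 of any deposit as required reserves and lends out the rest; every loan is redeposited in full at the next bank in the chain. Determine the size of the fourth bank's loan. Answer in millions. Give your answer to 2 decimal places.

ƒ67.35 million

Each bank lends a fraction (1 − rr) = 0.9380 of the deposit it receives, so Bank 4 receives 87·0.9380^3 and lends 87·0.9380^4 ≈ 67.3489 million.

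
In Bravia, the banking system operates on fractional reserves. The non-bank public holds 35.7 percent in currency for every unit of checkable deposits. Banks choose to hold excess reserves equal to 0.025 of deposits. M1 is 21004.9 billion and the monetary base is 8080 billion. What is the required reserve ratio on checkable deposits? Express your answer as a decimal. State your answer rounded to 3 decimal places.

Using m = M/MB = 21004.9/8080 ≈ 2.599616. Since m = (1 + c)/(c + rr + e), the denominator satisfies c + rr + e = (1 + c)/m = (1 + 0.357) / 2.599616 ≈ 0.522000.
With c = 0.357 and e = 0.025, the required reserve ratio on checkable deposits is 0.522000 − 0.357 − 0.025 = 0.14.

0.140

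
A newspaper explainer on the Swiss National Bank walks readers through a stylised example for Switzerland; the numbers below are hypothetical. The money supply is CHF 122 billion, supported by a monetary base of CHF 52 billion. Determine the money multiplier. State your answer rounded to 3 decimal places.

2.346

The money multiplier is m = M / MB = 122 / 52 ≈ 2.34615.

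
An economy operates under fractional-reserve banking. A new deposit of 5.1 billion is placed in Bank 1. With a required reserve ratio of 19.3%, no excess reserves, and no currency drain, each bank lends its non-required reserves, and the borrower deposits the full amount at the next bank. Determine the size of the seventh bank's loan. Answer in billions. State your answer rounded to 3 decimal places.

Each bank lends a fraction (1 − rr) = 0.8070 of the deposit it receives, so Bank 7 receives 5.1·0.8070^6 and lends 5.1·0.8070^7 ≈ 1.1368 billion.

1.137 billion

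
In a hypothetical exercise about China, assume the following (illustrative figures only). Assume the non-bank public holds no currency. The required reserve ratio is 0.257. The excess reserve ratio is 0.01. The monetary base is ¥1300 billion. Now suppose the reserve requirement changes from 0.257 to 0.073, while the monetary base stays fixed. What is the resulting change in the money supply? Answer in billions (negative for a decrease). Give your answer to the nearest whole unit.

Initially m₁ = 1 / (0.257 + 0.01) ≈ 3.74532, so M₁ = 3.74532 × 1300 = 4868.916 billion.
After the change m₂ = 1 / (0.073 + 0.01) ≈ 12.04819, so M₂ = 12.04819 × 1300 = 15662.647 billion.
ΔM = M₂ − M₁ = 15662.647 − 4868.916 = 10793.731 billion.

¥10794 billion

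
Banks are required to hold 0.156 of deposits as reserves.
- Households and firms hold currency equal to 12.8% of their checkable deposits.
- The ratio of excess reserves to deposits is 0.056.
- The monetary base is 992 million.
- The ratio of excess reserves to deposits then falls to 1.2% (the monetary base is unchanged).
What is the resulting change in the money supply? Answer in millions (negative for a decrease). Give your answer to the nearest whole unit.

489 million

Initially m₁ = (1 + 0.128) / (0.156 + 0.056 + 0.128) ≈ 3.3176, so M₁ = 3.3176 × 992 = 3291.0592 million.
After the change m₂ = (1 + 0.128) / (0.156 + 0.012 + 0.128) ≈ 3.8108, so M₂ = 3.8108 × 992 = 3780.3136 million.
ΔM = M₂ − M₁ = 3780.3136 − 3291.0592 = 489.2544 million.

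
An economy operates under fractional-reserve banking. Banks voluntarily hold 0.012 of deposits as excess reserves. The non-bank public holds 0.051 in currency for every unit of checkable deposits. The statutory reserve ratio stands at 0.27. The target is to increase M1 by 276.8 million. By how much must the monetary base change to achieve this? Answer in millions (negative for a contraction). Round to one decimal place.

87.7 million

The money multiplier is m = (1 + c) / (rr + e + c) = (1 + 0.051) / (0.27 + 0.012 + 0.051) ≈ 3.15616.
ΔMB = ΔM / m = (+276.8) / 3.15616 ≈ 87.7015 million.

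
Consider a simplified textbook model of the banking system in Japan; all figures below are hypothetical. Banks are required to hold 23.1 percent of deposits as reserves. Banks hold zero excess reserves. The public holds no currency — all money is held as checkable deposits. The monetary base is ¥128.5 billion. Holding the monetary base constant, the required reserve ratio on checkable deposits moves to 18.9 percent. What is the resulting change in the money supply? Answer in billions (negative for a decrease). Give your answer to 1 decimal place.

Initially m₁ = 1 / (0.231) ≈ 4.32900, so M₁ = 4.32900 × 128.5 = 556.2765 billion.
After the change m₂ = 1 / (0.189) ≈ 5.29101, so M₂ = 5.29101 × 128.5 ≈ 679.8948 billion.
ΔM = M₂ − M₁ = 679.8948 − 556.2765 = 123.6183 billion.

¥123.6 billion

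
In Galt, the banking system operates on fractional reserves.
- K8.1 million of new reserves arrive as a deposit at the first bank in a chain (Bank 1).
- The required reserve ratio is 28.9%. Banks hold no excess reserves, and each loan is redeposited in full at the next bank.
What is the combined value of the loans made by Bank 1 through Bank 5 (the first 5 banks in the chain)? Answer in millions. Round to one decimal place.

Bank i lends (1 − rr)^i of the original deposit: Bank 1 lends 8.1·0.7110 = 5.7591, Bank 2 lends 8.1·0.7110² ≈ 4.0947, and so on.
Summing a geometric series: total = 8.1·[0.7110·(1 − 0.7110^5) / (1 − 0.7110)] ≈ 16.3069 million.

K16.3 million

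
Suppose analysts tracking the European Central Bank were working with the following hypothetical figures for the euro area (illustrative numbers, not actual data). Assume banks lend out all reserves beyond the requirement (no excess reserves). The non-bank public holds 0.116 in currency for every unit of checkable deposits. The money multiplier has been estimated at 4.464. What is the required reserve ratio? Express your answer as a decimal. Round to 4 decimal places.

0.1340

Using m = 4.464. Since m = (1 + c)/(c + rr + e), the denominator satisfies c + rr + e = (1 + c)/m = (1 + 0.116) / 4.464 = 0.250000.
With c = 0.116 and e = 0, the required reserve ratio is 0.250000 − 0.116 − 0 = 0.134.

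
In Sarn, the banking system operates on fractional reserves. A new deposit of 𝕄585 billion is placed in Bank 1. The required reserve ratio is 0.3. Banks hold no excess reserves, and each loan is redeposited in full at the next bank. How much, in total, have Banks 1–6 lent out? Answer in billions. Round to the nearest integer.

Bank i lends (1 − rr)^i of the original deposit: Bank 1 lends 585·0.7000 = 409.5000, Bank 2 lends 585·0.7000² = 286.6500, and so on.
Summing a geometric series: total = 585·[0.7000·(1 − 0.7000^6) / (1 − 0.7000)] ≈ 1204.4091 billion.

𝕄1204 billion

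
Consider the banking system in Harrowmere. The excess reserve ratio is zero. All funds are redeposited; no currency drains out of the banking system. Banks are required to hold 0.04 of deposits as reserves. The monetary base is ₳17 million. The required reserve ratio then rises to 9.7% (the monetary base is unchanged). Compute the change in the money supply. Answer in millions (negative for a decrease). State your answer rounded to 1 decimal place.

Initially m₁ = 1 / (0.04) = 25, so M₁ = 25 × 17 = 425 million.
After the change m₂ = 1 / (0.097) ≈ 10.3093, so M₂ = 10.3093 × 17 = 175.2581 million.
ΔM = M₂ − M₁ = 175.2581 − 425 = -249.7419 million.

-249.7 million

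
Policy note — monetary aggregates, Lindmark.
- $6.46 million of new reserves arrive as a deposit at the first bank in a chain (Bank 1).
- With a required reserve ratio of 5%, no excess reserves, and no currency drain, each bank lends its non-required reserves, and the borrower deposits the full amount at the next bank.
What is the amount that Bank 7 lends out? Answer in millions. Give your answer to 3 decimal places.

$4.511 million

Each bank lends a fraction (1 − rr) = 0.9500 of the deposit it receives, so Bank 7 receives 6.46·0.9500^6 and lends 6.46·0.9500^7 ≈ 4.5113 million.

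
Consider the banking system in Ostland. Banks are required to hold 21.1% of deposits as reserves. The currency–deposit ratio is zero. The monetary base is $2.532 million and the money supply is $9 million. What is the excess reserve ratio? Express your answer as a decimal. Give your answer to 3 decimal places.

Using m = M/MB = 9/2.532 ≈ 3.554502. Since m = (1 + c)/(c + rr + e), the denominator satisfies c + rr + e = (1 + c)/m = (1 + 0) / 3.554502 ≈ 0.281333.
With c = 0 and rr = 0.211, the excess reserve ratio is 0.281333 − 0 − 0.211 = 0.070333.

0.070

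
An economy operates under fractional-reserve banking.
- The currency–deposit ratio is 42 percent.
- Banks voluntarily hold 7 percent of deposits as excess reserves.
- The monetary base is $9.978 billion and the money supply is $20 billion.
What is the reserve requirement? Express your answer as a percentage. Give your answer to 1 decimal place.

Using m = M/MB = 20/9.978 ≈ 2.004410. Since m = (1 + c)/(c + rr + e), the denominator satisfies c + rr + e = (1 + c)/m = (1 + 0.42) / 2.004410 ≈ 0.708438.
With c = 0.42 and e = 0.07, the reserve requirement is 0.708438 − 0.42 − 0.07 = 0.218438.

21.8%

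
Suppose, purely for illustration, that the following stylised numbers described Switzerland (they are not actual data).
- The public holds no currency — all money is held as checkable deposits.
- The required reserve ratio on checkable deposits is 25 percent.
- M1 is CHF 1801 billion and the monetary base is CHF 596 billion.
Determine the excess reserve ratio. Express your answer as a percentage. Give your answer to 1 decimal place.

8.1%

Using m = M/MB = 1801/596 ≈ 3.021812. Since m = (1 + c)/(c + rr + e), the denominator satisfies c + rr + e = (1 + c)/m = (1 + 0) / 3.021812 ≈ 0.330927.
With c = 0 and rr = 0.25, the excess reserve ratio is 0.330927 − 0 − 0.25 = 0.080927.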